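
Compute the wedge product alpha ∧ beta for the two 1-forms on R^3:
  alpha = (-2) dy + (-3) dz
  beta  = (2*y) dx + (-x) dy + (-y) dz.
alpha ∧ beta = (4*y) dx ∧ dy + (-3*x + 2*y) dy ∧ dz + (6*y) dx ∧ dz

Distribute the wedge, using dx_i ∧ dx_j = -dx_j ∧ dx_i and dx_i ∧ dx_i = 0. For each pair (i, j) with i < j, the coefficient of dx_i ∧ dx_j in alpha ∧ beta is (alpha_i * beta_j - alpha_j * beta_i). Collecting: alpha ∧ beta = (4*y) dx ∧ dy + (-3*x + 2*y) dy ∧ dz + (6*y) dx ∧ dz.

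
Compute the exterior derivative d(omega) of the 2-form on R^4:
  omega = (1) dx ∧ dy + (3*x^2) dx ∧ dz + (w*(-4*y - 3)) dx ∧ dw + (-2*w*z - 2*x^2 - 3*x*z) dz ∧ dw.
d(omega) = (4*w) dx ∧ dy ∧ dw + (-4*x - 3*z) dx ∧ dz ∧ dw

For a 2-form omega = sum_{i<j} g_{ij} dx_i ∧ dx_j, the exterior derivative is
  d(omega) = sum_{i<j} d(g_{ij}) ∧ dx_i ∧ dx_j = sum_{i<j, k} (∂g_{ij}/∂x_k) dx_k ∧ dx_i ∧ dx_j.
Expand each term, using dx_k ∧ dx_i ∧ dx_j = sgn(permutation) dx_{(a)} ∧ dx_{(b)} ∧ dx_{(c)} with (a < b < c) sorted:
  d(w*(-4*y - 3)) includes (∂/∂y)(w*(-4*y - 3)) dy = (-4*w) dy, which multiplied by dx ∧ dw gives (4*w) dx ∧ dy ∧ dw
  d(-2*w*z - 2*x^2 - 3*x*z) includes (∂/∂x)(-2*w*z - 2*x^2 - 3*x*z) dx = (-4*x - 3*z) dx, which multiplied by dz ∧ dw gives (-4*x - 3*z) dx ∧ dz ∧ dw
Collecting like 3-forms: d(omega) = (4*w) dx ∧ dy ∧ dw + (-4*x - 3*z) dx ∧ dz ∧ dw.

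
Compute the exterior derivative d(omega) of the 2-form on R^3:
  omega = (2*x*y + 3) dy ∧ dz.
d(omega) = (2*y) dx ∧ dy ∧ dz

For a 2-form omega = sum_{i<j} g_{ij} dx_i ∧ dx_j, the exterior derivative is
  d(omega) = sum_{i<j} d(g_{ij}) ∧ dx_i ∧ dx_j = sum_{i<j, k} (∂g_{ij}/∂x_k) dx_k ∧ dx_i ∧ dx_j.
Expand each term, using dx_k ∧ dx_i ∧ dx_j = sgn(permutation) dx_{(a)} ∧ dx_{(b)} ∧ dx_{(c)} with (a < b < c) sorted:
  d(2*x*y + 3) includes (∂/∂x)(2*x*y + 3) dx = (2*y) dx, which multiplied by dy ∧ dz gives (2*y) dx ∧ dy ∧ dz
Collecting like 3-forms: d(omega) = (2*y) dx ∧ dy ∧ dz.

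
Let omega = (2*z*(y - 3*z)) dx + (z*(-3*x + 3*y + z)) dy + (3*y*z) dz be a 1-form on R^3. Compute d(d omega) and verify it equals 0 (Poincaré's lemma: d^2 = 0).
d(d omega) = 0

Step 1: d omega = sum_{i<j} (∂f_j/∂x_i - ∂f_i/∂x_j) dx_i ∧ dx_j:
  coeff of dx ∧ dy: -5*z
  coeff of dx ∧ dz: -2*y + 12*z
  coeff of dy ∧ dz: 3*x - 3*y + z
Step 2: Apply d again to each 2-form coefficient. The only possible 3-form in R^3 is dx ∧ dy ∧ dz, with coefficient
  ∂(coeff of dy∧dz)/∂x - ∂(coeff of dx∧dz)/∂y + ∂(coeff of dx∧dy)/∂z
  = ∂/∂x (3*x - 3*y + z) - ∂/∂y (-2*y + 12*z) + ∂/∂z (-5*z).
Each of these terms simplifies to sums of mixed partials that cancel in pairs. The result is 0 (by equality of mixed partials for smooth functions — Schwarz / Clairaut).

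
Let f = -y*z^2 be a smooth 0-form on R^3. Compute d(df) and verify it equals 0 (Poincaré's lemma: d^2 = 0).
d(df) = 0

Step 1: df = sum_i (∂f/∂x_i) dx_i = (0) dx + (-z^2) dy + (-2*y*z) dz.
Step 2: Apply d again. Using the 1-form formula, the coefficient of dx ∧ dy in d(df) is ∂^2 f/∂x ∂y - ∂^2 f/∂y ∂x = (0) - (0) = 0 (equality of mixed partials for smooth f).
Similarly for dx ∧ dz and dy ∧ dz — all coefficients vanish. So d(df) = 0.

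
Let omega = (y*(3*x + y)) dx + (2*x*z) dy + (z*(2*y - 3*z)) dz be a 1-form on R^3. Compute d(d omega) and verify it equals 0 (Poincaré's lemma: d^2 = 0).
d(d omega) = 0

Step 1: d omega = sum_{i<j} (∂f_j/∂x_i - ∂f_i/∂x_j) dx_i ∧ dx_j:
  coeff of dx ∧ dy: -3*x - 2*y + 2*z
  coeff of dx ∧ dz: 0
  coeff of dy ∧ dz: -2*x + 2*z
Step 2: Apply d again to each 2-form coefficient. The only possible 3-form in R^3 is dx ∧ dy ∧ dz, with coefficient
  ∂(coeff of dy∧dz)/∂x - ∂(coeff of dx∧dz)/∂y + ∂(coeff of dx∧dy)/∂z
  = ∂/∂x (-2*x + 2*z) - ∂/∂y (0) + ∂/∂z (-3*x - 2*y + 2*z).
Each of these terms simplifies to sums of mixed partials that cancel in pairs. The result is 0 (by equality of mixed partials for smooth functions — Schwarz / Clairaut).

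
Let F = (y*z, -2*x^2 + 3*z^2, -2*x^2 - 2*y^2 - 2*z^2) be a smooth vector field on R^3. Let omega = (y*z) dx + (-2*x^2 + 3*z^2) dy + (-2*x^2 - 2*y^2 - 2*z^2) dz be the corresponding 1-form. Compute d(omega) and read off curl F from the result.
d(omega) = (-4*y - 6*z) dy ∧ dz + (4*x + y) dz ∧ dx + (-4*x - z) dx ∧ dy; curl F = (-4*y - 6*z, 4*x + y, -4*x - z)

d omega = sum_{i<j} (∂f_j/∂x_i - ∂f_i/∂x_j) dx_i ∧ dx_j. Under the identification (dy ∧ dz, dz ∧ dx, dx ∧ dy) ↔ (e_x, e_y, e_z), the coefficients are exactly the components of curl F. Compute:
  ∂R/∂y - ∂Q/∂z = (-4*y) - (6*z) = -4*y - 6*z
  ∂P/∂z - ∂R/∂x = (y) - (-4*x) = 4*x + y
  ∂Q/∂x - ∂P/∂y = (-4*x) - (z) = -4*x - z.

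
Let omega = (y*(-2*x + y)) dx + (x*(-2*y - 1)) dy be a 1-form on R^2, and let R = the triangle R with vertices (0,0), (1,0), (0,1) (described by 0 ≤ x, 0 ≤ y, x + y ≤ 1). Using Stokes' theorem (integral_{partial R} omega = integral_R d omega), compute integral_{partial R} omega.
integral_(partial R) omega = -5/6

Stokes: integral_partial_R omega = integral_R d omega with d omega = (∂Q/∂x - ∂P/∂y) dx ∧ dy.
  ∂Q/∂x = -2*y - 1
  ∂P/∂y = -2*x + 2*y
  integrand = ∂Q/∂x - ∂P/∂y = 2*x - 4*y - 1.
Integrating over R: integral_0^1 integral_0^{1-x} (2*x - 4*y - 1) dy dx = -5/6.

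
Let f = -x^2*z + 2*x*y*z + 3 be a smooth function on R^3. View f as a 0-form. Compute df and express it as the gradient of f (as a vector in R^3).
df = (2*z*(-x + y)) dx + (2*x*z) dy + (x*(-x + 2*y)) dz; grad f = (2*z*(-x + y), 2*x*z, x*(-x + 2*y))

For a 0-form f, d f = (∂f/∂x) dx + (∂f/∂y) dy + (∂f/∂z) dz. The components of the vector representation are exactly the entries of grad f in Cartesian coordinates:
  ∂f/∂x = 2*z*(-x + y)
  ∂f/∂y = 2*x*z
  ∂f/∂z = x*(-x + 2*y).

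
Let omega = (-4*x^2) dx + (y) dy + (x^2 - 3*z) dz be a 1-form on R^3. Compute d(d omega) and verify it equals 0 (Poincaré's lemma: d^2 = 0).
d(d omega) = 0

Step 1: d omega = sum_{i<j} (∂f_j/∂x_i - ∂f_i/∂x_j) dx_i ∧ dx_j:
  coeff of dx ∧ dy: 0
  coeff of dx ∧ dz: 2*x
  coeff of dy ∧ dz: 0
Step 2: Apply d again to each 2-form coefficient. The only possible 3-form in R^3 is dx ∧ dy ∧ dz, with coefficient
  ∂(coeff of dy∧dz)/∂x - ∂(coeff of dx∧dz)/∂y + ∂(coeff of dx∧dy)/∂z
  = ∂/∂x (0) - ∂/∂y (2*x) + ∂/∂z (0).
Each of these terms simplifies to sums of mixed partials that cancel in pairs. The result is 0 (by equality of mixed partials for smooth functions — Schwarz / Clairaut).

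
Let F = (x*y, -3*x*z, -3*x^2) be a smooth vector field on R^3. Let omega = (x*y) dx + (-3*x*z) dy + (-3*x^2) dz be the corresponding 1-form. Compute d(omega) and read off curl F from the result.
d(omega) = (3*x) dy ∧ dz + (6*x) dz ∧ dx + (-x - 3*z) dx ∧ dy; curl F = (3*x, 6*x, -x - 3*z)

d omega = sum_{i<j} (∂f_j/∂x_i - ∂f_i/∂x_j) dx_i ∧ dx_j. Under the identification (dy ∧ dz, dz ∧ dx, dx ∧ dy) ↔ (e_x, e_y, e_z), the coefficients are exactly the components of curl F. Compute:
  ∂R/∂y - ∂Q/∂z = (0) - (-3*x) = 3*x
  ∂P/∂z - ∂R/∂x = (0) - (-6*x) = 6*x
  ∂Q/∂x - ∂P/∂y = (-3*z) - (x) = -x - 3*z.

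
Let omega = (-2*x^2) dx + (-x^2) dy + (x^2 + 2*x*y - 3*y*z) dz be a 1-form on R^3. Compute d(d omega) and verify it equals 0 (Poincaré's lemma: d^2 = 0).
d(d omega) = 0

Step 1: d omega = sum_{i<j} (∂f_j/∂x_i - ∂f_i/∂x_j) dx_i ∧ dx_j:
  coeff of dx ∧ dy: -2*x
  coeff of dx ∧ dz: 2*x + 2*y
  coeff of dy ∧ dz: 2*x - 3*z
Step 2: Apply d again to each 2-form coefficient. The only possible 3-form in R^3 is dx ∧ dy ∧ dz, with coefficient
  ∂(coeff of dy∧dz)/∂x - ∂(coeff of dx∧dz)/∂y + ∂(coeff of dx∧dy)/∂z
  = ∂/∂x (2*x - 3*z) - ∂/∂y (2*x + 2*y) + ∂/∂z (-2*x).
Each of these terms simplifies to sums of mixed partials that cancel in pairs. The result is 0 (by equality of mixed partials for smooth functions — Schwarz / Clairaut).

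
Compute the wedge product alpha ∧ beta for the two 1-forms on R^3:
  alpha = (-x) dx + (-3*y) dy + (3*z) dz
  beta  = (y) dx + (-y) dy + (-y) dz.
alpha ∧ beta = (y*(x + 3*y)) dx ∧ dy + (y*(x - 3*z)) dx ∧ dz + (3*y*(y + z)) dy ∧ dz

Distribute the wedge, using dx_i ∧ dx_j = -dx_j ∧ dx_i and dx_i ∧ dx_i = 0. For each pair (i, j) with i < j, the coefficient of dx_i ∧ dx_j in alpha ∧ beta is (alpha_i * beta_j - alpha_j * beta_i). Collecting: alpha ∧ beta = (y*(x + 3*y)) dx ∧ dy + (y*(x - 3*z)) dx ∧ dz + (3*y*(y + z)) dy ∧ dz.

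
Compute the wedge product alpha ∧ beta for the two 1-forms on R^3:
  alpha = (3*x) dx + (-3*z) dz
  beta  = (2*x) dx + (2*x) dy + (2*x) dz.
alpha ∧ beta = (6*x^2) dx ∧ dy + (6*x*(x + z)) dx ∧ dz + (6*x*z) dy ∧ dz

Distribute the wedge, using dx_i ∧ dx_j = -dx_j ∧ dx_i and dx_i ∧ dx_i = 0. For each pair (i, j) with i < j, the coefficient of dx_i ∧ dx_j in alpha ∧ beta is (alpha_i * beta_j - alpha_j * beta_i). Collecting: alpha ∧ beta = (6*x^2) dx ∧ dy + (6*x*(x + z)) dx ∧ dz + (6*x*z) dy ∧ dz.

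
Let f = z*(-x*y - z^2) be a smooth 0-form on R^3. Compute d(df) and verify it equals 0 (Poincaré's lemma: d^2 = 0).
d(df) = 0

Step 1: df = sum_i (∂f/∂x_i) dx_i = (-y*z) dx + (-x*z) dy + (-x*y - 3*z^2) dz.
Step 2: Apply d again. Using the 1-form formula, the coefficient of dx ∧ dy in d(df) is ∂^2 f/∂x ∂y - ∂^2 f/∂y ∂x = (-z) - (-z) = 0 (equality of mixed partials for smooth f).
Similarly for dx ∧ dz and dy ∧ dz — all coefficients vanish. So d(df) = 0.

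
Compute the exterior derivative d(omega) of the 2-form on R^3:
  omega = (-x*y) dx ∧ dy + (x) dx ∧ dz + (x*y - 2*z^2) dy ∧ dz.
d(omega) = (y) dx ∧ dy ∧ dz

For a 2-form omega = sum_{i<j} g_{ij} dx_i ∧ dx_j, the exterior derivative is
  d(omega) = sum_{i<j} d(g_{ij}) ∧ dx_i ∧ dx_j = sum_{i<j, k} (∂g_{ij}/∂x_k) dx_k ∧ dx_i ∧ dx_j.
Expand each term, using dx_k ∧ dx_i ∧ dx_j = sgn(permutation) dx_{(a)} ∧ dx_{(b)} ∧ dx_{(c)} with (a < b < c) sorted:
  d(x*y - 2*z^2) includes (∂/∂x)(x*y - 2*z^2) dx = (y) dx, which multiplied by dy ∧ dz gives (y) dx ∧ dy ∧ dz
Collecting like 3-forms: d(omega) = (y) dx ∧ dy ∧ dz.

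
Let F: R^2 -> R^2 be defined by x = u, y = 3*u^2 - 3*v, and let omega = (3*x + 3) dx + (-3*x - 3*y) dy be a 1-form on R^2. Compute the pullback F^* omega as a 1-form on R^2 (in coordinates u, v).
F^* omega = (-54*u^3 - 18*u^2 + 54*u*v + 3*u + 3) du + (27*u^2 + 9*u - 27*v) dv

Using F^*(f dg) = (f ∘ F) d(g ∘ F), substitute each coordinate x_i by F_i(u, v) in f_i, and replace dx_i by d F_i = (∂F_i/∂u) du + (∂F_i/∂v) dv.
  For the x component: f_1(F) = 3*u + 3; d F_1 = (1) du + (0) dv
  For the y component: f_2(F) = -9*u^2 - 3*u + 9*v; d F_2 = (6*u) du + (-3) dv
Combining and collecting du, dv coefficients:
  coeff of du: -54*u^3 - 18*u^2 + 54*u*v + 3*u + 3
  coeff of dv: 27*u^2 + 9*u - 27*v
F^* omega = (-54*u^3 - 18*u^2 + 54*u*v + 3*u + 3) du + (27*u^2 + 9*u - 27*v) dv.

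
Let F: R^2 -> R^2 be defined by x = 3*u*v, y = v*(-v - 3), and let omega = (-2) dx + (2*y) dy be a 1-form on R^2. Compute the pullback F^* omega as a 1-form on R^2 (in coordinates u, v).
F^* omega = (-6*v) du + (-6*u + 4*v^3 + 18*v^2 + 18*v) dv

Using F^*(f dg) = (f ∘ F) d(g ∘ F), substitute each coordinate x_i by F_i(u, v) in f_i, and replace dx_i by d F_i = (∂F_i/∂u) du + (∂F_i/∂v) dv.
  For the x component: f_1(F) = -2; d F_1 = (3*v) du + (3*u) dv
  For the y component: f_2(F) = 2*v*(-v - 3); d F_2 = (0) du + (-2*v - 3) dv
Combining and collecting du, dv coefficients:
  coeff of du: -6*v
  coeff of dv: -6*u + 4*v^3 + 18*v^2 + 18*v
F^* omega = (-6*v) du + (-6*u + 4*v^3 + 18*v^2 + 18*v) dv.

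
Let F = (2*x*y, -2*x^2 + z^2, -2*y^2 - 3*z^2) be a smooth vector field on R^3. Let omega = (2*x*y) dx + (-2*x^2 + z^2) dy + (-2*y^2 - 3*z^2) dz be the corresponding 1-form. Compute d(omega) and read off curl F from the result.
d(omega) = (-4*y - 2*z) dy ∧ dz + (0) dz ∧ dx + (-6*x) dx ∧ dy; curl F = (-4*y - 2*z, 0, -6*x)

d omega = sum_{i<j} (∂f_j/∂x_i - ∂f_i/∂x_j) dx_i ∧ dx_j. Under the identification (dy ∧ dz, dz ∧ dx, dx ∧ dy) ↔ (e_x, e_y, e_z), the coefficients are exactly the components of curl F. Compute:
  ∂R/∂y - ∂Q/∂z = (-4*y) - (2*z) = -4*y - 2*z
  ∂P/∂z - ∂R/∂x = (0) - (0) = 0
  ∂Q/∂x - ∂P/∂y = (-4*x) - (2*x) = -6*x.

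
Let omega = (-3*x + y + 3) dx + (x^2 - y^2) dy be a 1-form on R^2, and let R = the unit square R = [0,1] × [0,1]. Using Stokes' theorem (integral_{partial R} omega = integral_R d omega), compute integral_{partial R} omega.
integral_(partial R) omega = 0

Stokes: integral_partial_R omega = integral_R d omega with d omega = (∂Q/∂x - ∂P/∂y) dx ∧ dy.
  ∂Q/∂x = 2*x
  ∂P/∂y = 1
  integrand = ∂Q/∂x - ∂P/∂y = 2*x - 1.
Integrating over R: integral_0^1 integral_0^1 (2*x - 1) dx dy = 0.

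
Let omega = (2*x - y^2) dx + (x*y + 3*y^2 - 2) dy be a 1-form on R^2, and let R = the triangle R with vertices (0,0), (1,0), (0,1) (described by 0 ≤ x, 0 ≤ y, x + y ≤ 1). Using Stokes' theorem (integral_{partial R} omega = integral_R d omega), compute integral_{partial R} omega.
integral_(partial R) omega = 1/2

Stokes: integral_partial_R omega = integral_R d omega with d omega = (∂Q/∂x - ∂P/∂y) dx ∧ dy.
  ∂Q/∂x = y
  ∂P/∂y = -2*y
  integrand = ∂Q/∂x - ∂P/∂y = 3*y.
Integrating over R: integral_0^1 integral_0^{1-x} (3*y) dy dx = 1/2.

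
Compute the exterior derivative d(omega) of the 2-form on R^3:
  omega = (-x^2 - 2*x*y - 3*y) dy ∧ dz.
d(omega) = (-2*x - 2*y) dx ∧ dy ∧ dz

For a 2-form omega = sum_{i<j} g_{ij} dx_i ∧ dx_j, the exterior derivative is
  d(omega) = sum_{i<j} d(g_{ij}) ∧ dx_i ∧ dx_j = sum_{i<j, k} (∂g_{ij}/∂x_k) dx_k ∧ dx_i ∧ dx_j.
Expand each term, using dx_k ∧ dx_i ∧ dx_j = sgn(permutation) dx_{(a)} ∧ dx_{(b)} ∧ dx_{(c)} with (a < b < c) sorted:
  d(-x^2 - 2*x*y - 3*y) includes (∂/∂x)(-x^2 - 2*x*y - 3*y) dx = (-2*x - 2*y) dx, which multiplied by dy ∧ dz gives (-2*x - 2*y) dx ∧ dy ∧ dz
Collecting like 3-forms: d(omega) = (-2*x - 2*y) dx ∧ dy ∧ dz.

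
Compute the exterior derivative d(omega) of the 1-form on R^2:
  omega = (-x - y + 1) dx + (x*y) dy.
d(omega) = (y + 1) dx ∧ dy

For a 1-form omega = sum_i f_i dx_i, the exterior derivative is
  d(omega) = sum_{i < j} (∂f_j/∂x_i - ∂f_i/∂x_j) dx_i ∧ dx_j.
  coefficient of dx ∧ dy: ∂f_2/∂x - ∂f_1/∂y = ∂(x*y)/∂x - ∂(-x - y + 1)/∂y = y + 1
Assembling: d(omega) = (y + 1) dx ∧ dy.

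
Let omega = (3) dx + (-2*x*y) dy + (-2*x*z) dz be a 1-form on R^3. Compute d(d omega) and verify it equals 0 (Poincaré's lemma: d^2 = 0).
d(d omega) = 0

Step 1: d omega = sum_{i<j} (∂f_j/∂x_i - ∂f_i/∂x_j) dx_i ∧ dx_j:
  coeff of dx ∧ dy: -2*y
  coeff of dx ∧ dz: -2*z
  coeff of dy ∧ dz: 0
Step 2: Apply d again to each 2-form coefficient. The only possible 3-form in R^3 is dx ∧ dy ∧ dz, with coefficient
  ∂(coeff of dy∧dz)/∂x - ∂(coeff of dx∧dz)/∂y + ∂(coeff of dx∧dy)/∂z
  = ∂/∂x (0) - ∂/∂y (-2*z) + ∂/∂z (-2*y).
Each of these terms simplifies to sums of mixed partials that cancel in pairs. The result is 0 (by equality of mixed partials for smooth functions — Schwarz / Clairaut).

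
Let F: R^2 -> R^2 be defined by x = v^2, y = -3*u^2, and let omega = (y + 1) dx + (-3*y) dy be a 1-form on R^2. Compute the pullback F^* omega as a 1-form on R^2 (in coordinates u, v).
F^* omega = (-54*u^3) du + (2*v*(1 - 3*u^2)) dv

Using F^*(f dg) = (f ∘ F) d(g ∘ F), substitute each coordinate x_i by F_i(u, v) in f_i, and replace dx_i by d F_i = (∂F_i/∂u) du + (∂F_i/∂v) dv.
  For the x component: f_1(F) = 1 - 3*u^2; d F_1 = (0) du + (2*v) dv
  For the y component: f_2(F) = 9*u^2; d F_2 = (-6*u) du + (0) dv
Combining and collecting du, dv coefficients:
  coeff of du: -54*u^3
  coeff of dv: 2*v*(1 - 3*u^2)
F^* omega = (-54*u^3) du + (2*v*(1 - 3*u^2)) dv.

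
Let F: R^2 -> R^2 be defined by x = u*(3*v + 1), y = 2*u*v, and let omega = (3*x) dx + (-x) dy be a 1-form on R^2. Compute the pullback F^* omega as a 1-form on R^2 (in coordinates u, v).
F^* omega = (u*(21*v^2 + 16*v + 3)) du + (u^2*(21*v + 7)) dv

Using F^*(f dg) = (f ∘ F) d(g ∘ F), substitute each coordinate x_i by F_i(u, v) in f_i, and replace dx_i by d F_i = (∂F_i/∂u) du + (∂F_i/∂v) dv.
  For the x component: f_1(F) = 3*u*(3*v + 1); d F_1 = (3*v + 1) du + (3*u) dv
  For the y component: f_2(F) = u*(-3*v - 1); d F_2 = (2*v) du + (2*u) dv
Combining and collecting du, dv coefficients:
  coeff of du: u*(21*v^2 + 16*v + 3)
  coeff of dv: u^2*(21*v + 7)
F^* omega = (u*(21*v^2 + 16*v + 3)) du + (u^2*(21*v + 7)) dv.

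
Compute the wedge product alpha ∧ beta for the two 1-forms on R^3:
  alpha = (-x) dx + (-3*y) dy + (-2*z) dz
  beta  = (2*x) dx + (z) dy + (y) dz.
alpha ∧ beta = (x*(6*y - z)) dx ∧ dy + (x*(-y + 4*z)) dx ∧ dz + (-3*y^2 + 2*z^2) dy ∧ dz

Distribute the wedge, using dx_i ∧ dx_j = -dx_j ∧ dx_i and dx_i ∧ dx_i = 0. For each pair (i, j) with i < j, the coefficient of dx_i ∧ dx_j in alpha ∧ beta is (alpha_i * beta_j - alpha_j * beta_i). Collecting: alpha ∧ beta = (x*(6*y - z)) dx ∧ dy + (x*(-y + 4*z)) dx ∧ dz + (-3*y^2 + 2*z^2) dy ∧ dz.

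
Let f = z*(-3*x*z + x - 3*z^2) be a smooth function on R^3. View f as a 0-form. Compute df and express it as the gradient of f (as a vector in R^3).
df = (z*(1 - 3*z)) dx + (0) dy + (-6*x*z + x - 9*z^2) dz; grad f = (z*(1 - 3*z), 0, -6*x*z + x - 9*z^2)

For a 0-form f, d f = (∂f/∂x) dx + (∂f/∂y) dy + (∂f/∂z) dz. The components of the vector representation are exactly the entries of grad f in Cartesian coordinates:
  ∂f/∂x = z*(1 - 3*z)
  ∂f/∂y = 0
  ∂f/∂z = -6*x*z + x - 9*z^2.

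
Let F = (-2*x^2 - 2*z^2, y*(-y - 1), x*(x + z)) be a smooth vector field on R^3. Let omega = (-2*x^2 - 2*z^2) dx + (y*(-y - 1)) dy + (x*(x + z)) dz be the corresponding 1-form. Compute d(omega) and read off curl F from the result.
d(omega) = (0) dy ∧ dz + (-2*x - 5*z) dz ∧ dx + (0) dx ∧ dy; curl F = (0, -2*x - 5*z, 0)

d omega = sum_{i<j} (∂f_j/∂x_i - ∂f_i/∂x_j) dx_i ∧ dx_j. Under the identification (dy ∧ dz, dz ∧ dx, dx ∧ dy) ↔ (e_x, e_y, e_z), the coefficients are exactly the components of curl F. Compute:
  ∂R/∂y - ∂Q/∂z = (0) - (0) = 0
  ∂P/∂z - ∂R/∂x = (-4*z) - (2*x + z) = -2*x - 5*z
  ∂Q/∂x - ∂P/∂y = (0) - (0) = 0.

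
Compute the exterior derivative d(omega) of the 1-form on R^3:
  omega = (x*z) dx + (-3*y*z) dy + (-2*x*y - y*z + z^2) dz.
d(omega) = (-x - 2*y) dx ∧ dz + (-2*x + 3*y - z) dy ∧ dz

For a 1-form omega = sum_i f_i dx_i, the exterior derivative is
  d(omega) = sum_{i < j} (∂f_j/∂x_i - ∂f_i/∂x_j) dx_i ∧ dx_j.
  coefficient of dx ∧ dz: ∂f_3/∂x - ∂f_1/∂z = ∂(-2*x*y - y*z + z^2)/∂x - ∂(x*z)/∂z = -x - 2*y
  coefficient of dy ∧ dz: ∂f_3/∂y - ∂f_2/∂z = ∂(-2*x*y - y*z + z^2)/∂y - ∂(-3*y*z)/∂z = -2*x + 3*y - z
Assembling: d(omega) = (-x - 2*y) dx ∧ dz + (-2*x + 3*y - z) dy ∧ dz.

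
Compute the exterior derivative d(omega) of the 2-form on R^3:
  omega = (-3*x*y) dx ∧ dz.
d(omega) = (3*x) dx ∧ dy ∧ dz

For a 2-form omega = sum_{i<j} g_{ij} dx_i ∧ dx_j, the exterior derivative is
  d(omega) = sum_{i<j} d(g_{ij}) ∧ dx_i ∧ dx_j = sum_{i<j, k} (∂g_{ij}/∂x_k) dx_k ∧ dx_i ∧ dx_j.
Expand each term, using dx_k ∧ dx_i ∧ dx_j = sgn(permutation) dx_{(a)} ∧ dx_{(b)} ∧ dx_{(c)} with (a < b < c) sorted:
  d(-3*x*y) includes (∂/∂y)(-3*x*y) dy = (-3*x) dy, which multiplied by dx ∧ dz gives (3*x) dx ∧ dy ∧ dz
Collecting like 3-forms: d(omega) = (3*x) dx ∧ dy ∧ dz.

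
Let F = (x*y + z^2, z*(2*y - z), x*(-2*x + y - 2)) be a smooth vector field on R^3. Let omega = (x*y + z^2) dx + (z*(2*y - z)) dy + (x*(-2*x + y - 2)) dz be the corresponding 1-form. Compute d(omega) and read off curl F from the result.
d(omega) = (x - 2*y + 2*z) dy ∧ dz + (4*x - y + 2*z + 2) dz ∧ dx + (-x) dx ∧ dy; curl F = (x - 2*y + 2*z, 4*x - y + 2*z + 2, -x)

d omega = sum_{i<j} (∂f_j/∂x_i - ∂f_i/∂x_j) dx_i ∧ dx_j. Under the identification (dy ∧ dz, dz ∧ dx, dx ∧ dy) ↔ (e_x, e_y, e_z), the coefficients are exactly the components of curl F. Compute:
  ∂R/∂y - ∂Q/∂z = (x) - (2*y - 2*z) = x - 2*y + 2*z
  ∂P/∂z - ∂R/∂x = (2*z) - (-4*x + y - 2) = 4*x - y + 2*z + 2
  ∂Q/∂x - ∂P/∂y = (0) - (x) = -x.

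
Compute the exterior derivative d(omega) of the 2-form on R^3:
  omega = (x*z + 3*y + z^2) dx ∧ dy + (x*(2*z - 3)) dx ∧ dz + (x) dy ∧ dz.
d(omega) = (x + 2*z + 1) dx ∧ dy ∧ dz

For a 2-form omega = sum_{i<j} g_{ij} dx_i ∧ dx_j, the exterior derivative is
  d(omega) = sum_{i<j} d(g_{ij}) ∧ dx_i ∧ dx_j = sum_{i<j, k} (∂g_{ij}/∂x_k) dx_k ∧ dx_i ∧ dx_j.
Expand each term, using dx_k ∧ dx_i ∧ dx_j = sgn(permutation) dx_{(a)} ∧ dx_{(b)} ∧ dx_{(c)} with (a < b < c) sorted:
  d(x*z + 3*y + z^2) includes (∂/∂z)(x*z + 3*y + z^2) dz = (x + 2*z) dz, which multiplied by dx ∧ dy gives (x + 2*z) dx ∧ dy ∧ dz
  d(x) includes (∂/∂x)(x) dx = (1) dx, which multiplied by dy ∧ dz gives (1) dx ∧ dy ∧ dz
Collecting like 3-forms: d(omega) = (x + 2*z + 1) dx ∧ dy ∧ dz.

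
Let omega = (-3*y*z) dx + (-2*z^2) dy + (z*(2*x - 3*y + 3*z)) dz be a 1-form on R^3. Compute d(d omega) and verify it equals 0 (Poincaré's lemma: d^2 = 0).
d(d omega) = 0

Step 1: d omega = sum_{i<j} (∂f_j/∂x_i - ∂f_i/∂x_j) dx_i ∧ dx_j:
  coeff of dx ∧ dy: 3*z
  coeff of dx ∧ dz: 3*y + 2*z
  coeff of dy ∧ dz: z
Step 2: Apply d again to each 2-form coefficient. The only possible 3-form in R^3 is dx ∧ dy ∧ dz, with coefficient
  ∂(coeff of dy∧dz)/∂x - ∂(coeff of dx∧dz)/∂y + ∂(coeff of dx∧dy)/∂z
  = ∂/∂x (z) - ∂/∂y (3*y + 2*z) + ∂/∂z (3*z).
Each of these terms simplifies to sums of mixed partials that cancel in pairs. The result is 0 (by equality of mixed partials for smooth functions — Schwarz / Clairaut).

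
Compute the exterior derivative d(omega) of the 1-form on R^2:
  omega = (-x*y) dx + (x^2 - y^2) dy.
d(omega) = (3*x) dx ∧ dy

For a 1-form omega = sum_i f_i dx_i, the exterior derivative is
  d(omega) = sum_{i < j} (∂f_j/∂x_i - ∂f_i/∂x_j) dx_i ∧ dx_j.
  coefficient of dx ∧ dy: ∂f_2/∂x - ∂f_1/∂y = ∂(x^2 - y^2)/∂x - ∂(-x*y)/∂y = 3*x
Assembling: d(omega) = (3*x) dx ∧ dy.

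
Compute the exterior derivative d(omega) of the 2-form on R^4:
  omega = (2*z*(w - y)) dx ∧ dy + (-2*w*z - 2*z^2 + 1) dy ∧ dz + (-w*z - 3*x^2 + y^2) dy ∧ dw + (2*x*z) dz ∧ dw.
d(omega) = (2*w - 2*y) dx ∧ dy ∧ dz + (-6*x + 2*z) dx ∧ dy ∧ dw + (w - 2*z) dy ∧ dz ∧ dw + (2*z) dx ∧ dz ∧ dw

For a 2-form omega = sum_{i<j} g_{ij} dx_i ∧ dx_j, the exterior derivative is
  d(omega) = sum_{i<j} d(g_{ij}) ∧ dx_i ∧ dx_j = sum_{i<j, k} (∂g_{ij}/∂x_k) dx_k ∧ dx_i ∧ dx_j.
Expand each term, using dx_k ∧ dx_i ∧ dx_j = sgn(permutation) dx_{(a)} ∧ dx_{(b)} ∧ dx_{(c)} with (a < b < c) sorted:
  d(2*z*(w - y)) includes (∂/∂z)(2*z*(w - y)) dz = (2*w - 2*y) dz, which multiplied by dx ∧ dy gives (2*w - 2*y) dx ∧ dy ∧ dz
  d(2*z*(w - y)) includes (∂/∂w)(2*z*(w - y)) dw = (2*z) dw, which multiplied by dx ∧ dy gives (2*z) dx ∧ dy ∧ dw
  d(-2*w*z - 2*z^2 + 1) includes (∂/∂w)(-2*w*z - 2*z^2 + 1) dw = (-2*z) dw, which multiplied by dy ∧ dz gives (-2*z) dy ∧ dz ∧ dw
  d(-w*z - 3*x^2 + y^2) includes (∂/∂x)(-w*z - 3*x^2 + y^2) dx = (-6*x) dx, which multiplied by dy ∧ dw gives (-6*x) dx ∧ dy ∧ dw
  d(-w*z - 3*x^2 + y^2) includes (∂/∂z)(-w*z - 3*x^2 + y^2) dz = (-w) dz, which multiplied by dy ∧ dw gives (w) dy ∧ dz ∧ dw
  d(2*x*z) includes (∂/∂x)(2*x*z) dx = (2*z) dx, which multiplied by dz ∧ dw gives (2*z) dx ∧ dz ∧ dw
Collecting like 3-forms: d(omega) = (2*w - 2*y) dx ∧ dy ∧ dz + (-6*x + 2*z) dx ∧ dy ∧ dw + (w - 2*z) dy ∧ dz ∧ dw + (2*z) dx ∧ dz ∧ dw.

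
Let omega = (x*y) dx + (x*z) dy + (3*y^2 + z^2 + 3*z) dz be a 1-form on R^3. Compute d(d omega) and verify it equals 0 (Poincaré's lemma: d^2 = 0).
d(d omega) = 0

Step 1: d omega = sum_{i<j} (∂f_j/∂x_i - ∂f_i/∂x_j) dx_i ∧ dx_j:
  coeff of dx ∧ dy: -x + z
  coeff of dx ∧ dz: 0
  coeff of dy ∧ dz: -x + 6*y
Step 2: Apply d again to each 2-form coefficient. The only possible 3-form in R^3 is dx ∧ dy ∧ dz, with coefficient
  ∂(coeff of dy∧dz)/∂x - ∂(coeff of dx∧dz)/∂y + ∂(coeff of dx∧dy)/∂z
  = ∂/∂x (-x + 6*y) - ∂/∂y (0) + ∂/∂z (-x + z).
Each of these terms simplifies to sums of mixed partials that cancel in pairs. The result is 0 (by equality of mixed partials for smooth functions — Schwarz / Clairaut).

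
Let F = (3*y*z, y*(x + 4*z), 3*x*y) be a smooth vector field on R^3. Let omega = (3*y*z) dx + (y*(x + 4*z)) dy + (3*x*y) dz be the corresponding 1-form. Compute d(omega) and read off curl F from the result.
d(omega) = (3*x - 4*y) dy ∧ dz + (0) dz ∧ dx + (y - 3*z) dx ∧ dy; curl F = (3*x - 4*y, 0, y - 3*z)

d omega = sum_{i<j} (∂f_j/∂x_i - ∂f_i/∂x_j) dx_i ∧ dx_j. Under the identification (dy ∧ dz, dz ∧ dx, dx ∧ dy) ↔ (e_x, e_y, e_z), the coefficients are exactly the components of curl F. Compute:
  ∂R/∂y - ∂Q/∂z = (3*x) - (4*y) = 3*x - 4*y
  ∂P/∂z - ∂R/∂x = (3*y) - (3*y) = 0
  ∂Q/∂x - ∂P/∂y = (y) - (3*z) = y - 3*z.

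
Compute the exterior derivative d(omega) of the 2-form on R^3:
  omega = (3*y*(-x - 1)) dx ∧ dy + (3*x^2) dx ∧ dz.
d(omega) = 0

For a 2-form omega = sum_{i<j} g_{ij} dx_i ∧ dx_j, the exterior derivative is
  d(omega) = sum_{i<j} d(g_{ij}) ∧ dx_i ∧ dx_j = sum_{i<j, k} (∂g_{ij}/∂x_k) dx_k ∧ dx_i ∧ dx_j.
Expand each term, using dx_k ∧ dx_i ∧ dx_j = sgn(permutation) dx_{(a)} ∧ dx_{(b)} ∧ dx_{(c)} with (a < b < c) sorted:

Collecting like 3-forms: d(omega) = 0.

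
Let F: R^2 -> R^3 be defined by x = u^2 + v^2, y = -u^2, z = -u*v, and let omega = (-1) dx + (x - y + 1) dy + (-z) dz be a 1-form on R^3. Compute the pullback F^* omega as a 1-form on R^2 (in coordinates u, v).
F^* omega = (u*(-4*u^2 - 3*v^2 - 4)) du + (v*(-u^2 - 2)) dv

Using F^*(f dg) = (f ∘ F) d(g ∘ F), substitute each coordinate x_i by F_i(u, v) in f_i, and replace dx_i by d F_i = (∂F_i/∂u) du + (∂F_i/∂v) dv.
  For the x component: f_1(F) = -1; d F_1 = (2*u) du + (2*v) dv
  For the y component: f_2(F) = 2*u^2 + v^2 + 1; d F_2 = (-2*u) du + (0) dv
  For the z component: f_3(F) = u*v; d F_3 = (-v) du + (-u) dv
Combining and collecting du, dv coefficients:
  coeff of du: u*(-4*u^2 - 3*v^2 - 4)
  coeff of dv: v*(-u^2 - 2)
F^* omega = (u*(-4*u^2 - 3*v^2 - 4)) du + (v*(-u^2 - 2)) dv.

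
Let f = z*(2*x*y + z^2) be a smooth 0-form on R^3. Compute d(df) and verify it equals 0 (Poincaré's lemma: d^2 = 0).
d(df) = 0

Step 1: df = sum_i (∂f/∂x_i) dx_i = (2*y*z) dx + (2*x*z) dy + (2*x*y + 3*z^2) dz.
Step 2: Apply d again. Using the 1-form formula, the coefficient of dx ∧ dy in d(df) is ∂^2 f/∂x ∂y - ∂^2 f/∂y ∂x = (2*z) - (2*z) = 0 (equality of mixed partials for smooth f).
Similarly for dx ∧ dz and dy ∧ dz — all coefficients vanish. So d(df) = 0.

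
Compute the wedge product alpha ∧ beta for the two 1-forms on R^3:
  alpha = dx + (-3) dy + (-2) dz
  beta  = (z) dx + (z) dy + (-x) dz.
alpha ∧ beta = (4*z) dx ∧ dy + (-x + 2*z) dx ∧ dz + (3*x + 2*z) dy ∧ dz

Distribute the wedge, using dx_i ∧ dx_j = -dx_j ∧ dx_i and dx_i ∧ dx_i = 0. For each pair (i, j) with i < j, the coefficient of dx_i ∧ dx_j in alpha ∧ beta is (alpha_i * beta_j - alpha_j * beta_i). Collecting: alpha ∧ beta = (4*z) dx ∧ dy + (-x + 2*z) dx ∧ dz + (3*x + 2*z) dy ∧ dz.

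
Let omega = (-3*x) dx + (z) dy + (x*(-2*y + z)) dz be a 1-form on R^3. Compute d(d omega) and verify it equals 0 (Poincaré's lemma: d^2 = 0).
d(d omega) = 0

Step 1: d omega = sum_{i<j} (∂f_j/∂x_i - ∂f_i/∂x_j) dx_i ∧ dx_j:
  coeff of dx ∧ dy: 0
  coeff of dx ∧ dz: -2*y + z
  coeff of dy ∧ dz: -2*x - 1
Step 2: Apply d again to each 2-form coefficient. The only possible 3-form in R^3 is dx ∧ dy ∧ dz, with coefficient
  ∂(coeff of dy∧dz)/∂x - ∂(coeff of dx∧dz)/∂y + ∂(coeff of dx∧dy)/∂z
  = ∂/∂x (-2*x - 1) - ∂/∂y (-2*y + z) + ∂/∂z (0).
Each of these terms simplifies to sums of mixed partials that cancel in pairs. The result is 0 (by equality of mixed partials for smooth functions — Schwarz / Clairaut).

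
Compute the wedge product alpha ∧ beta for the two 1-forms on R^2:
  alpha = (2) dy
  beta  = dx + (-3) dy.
alpha ∧ beta = (-2) dx ∧ dy

Distribute the wedge, using dx_i ∧ dx_j = -dx_j ∧ dx_i and dx_i ∧ dx_i = 0. For each pair (i, j) with i < j, the coefficient of dx_i ∧ dx_j in alpha ∧ beta is (alpha_i * beta_j - alpha_j * beta_i). Collecting: alpha ∧ beta = (-2) dx ∧ dy.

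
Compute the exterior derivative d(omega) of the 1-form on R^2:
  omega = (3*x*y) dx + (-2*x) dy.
d(omega) = (-3*x - 2) dx ∧ dy

For a 1-form omega = sum_i f_i dx_i, the exterior derivative is
  d(omega) = sum_{i < j} (∂f_j/∂x_i - ∂f_i/∂x_j) dx_i ∧ dx_j.
  coefficient of dx ∧ dy: ∂f_2/∂x - ∂f_1/∂y = ∂(-2*x)/∂x - ∂(3*x*y)/∂y = -3*x - 2
Assembling: d(omega) = (-3*x - 2) dx ∧ dy.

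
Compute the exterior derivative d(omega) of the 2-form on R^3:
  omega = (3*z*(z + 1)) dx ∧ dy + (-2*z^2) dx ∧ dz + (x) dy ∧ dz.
d(omega) = (6*z + 4) dx ∧ dy ∧ dz

For a 2-form omega = sum_{i<j} g_{ij} dx_i ∧ dx_j, the exterior derivative is
  d(omega) = sum_{i<j} d(g_{ij}) ∧ dx_i ∧ dx_j = sum_{i<j, k} (∂g_{ij}/∂x_k) dx_k ∧ dx_i ∧ dx_j.
Expand each term, using dx_k ∧ dx_i ∧ dx_j = sgn(permutation) dx_{(a)} ∧ dx_{(b)} ∧ dx_{(c)} with (a < b < c) sorted:
  d(3*z*(z + 1)) includes (∂/∂z)(3*z*(z + 1)) dz = (6*z + 3) dz, which multiplied by dx ∧ dy gives (6*z + 3) dx ∧ dy ∧ dz
  d(x) includes (∂/∂x)(x) dx = (1) dx, which multiplied by dy ∧ dz gives (1) dx ∧ dy ∧ dz
Collecting like 3-forms: d(omega) = (6*z + 4) dx ∧ dy ∧ dz.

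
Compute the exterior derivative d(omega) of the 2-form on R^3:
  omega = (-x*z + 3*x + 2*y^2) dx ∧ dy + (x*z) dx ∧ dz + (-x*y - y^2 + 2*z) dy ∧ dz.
d(omega) = (-x - y) dx ∧ dy ∧ dz

For a 2-form omega = sum_{i<j} g_{ij} dx_i ∧ dx_j, the exterior derivative is
  d(omega) = sum_{i<j} d(g_{ij}) ∧ dx_i ∧ dx_j = sum_{i<j, k} (∂g_{ij}/∂x_k) dx_k ∧ dx_i ∧ dx_j.
Expand each term, using dx_k ∧ dx_i ∧ dx_j = sgn(permutation) dx_{(a)} ∧ dx_{(b)} ∧ dx_{(c)} with (a < b < c) sorted:
  d(-x*z + 3*x + 2*y^2) includes (∂/∂z)(-x*z + 3*x + 2*y^2) dz = (-x) dz, which multiplied by dx ∧ dy gives (-x) dx ∧ dy ∧ dz
  d(-x*y - y^2 + 2*z) includes (∂/∂x)(-x*y - y^2 + 2*z) dx = (-y) dx, which multiplied by dy ∧ dz gives (-y) dx ∧ dy ∧ dz
Collecting like 3-forms: d(omega) = (-x - y) dx ∧ dy ∧ dz.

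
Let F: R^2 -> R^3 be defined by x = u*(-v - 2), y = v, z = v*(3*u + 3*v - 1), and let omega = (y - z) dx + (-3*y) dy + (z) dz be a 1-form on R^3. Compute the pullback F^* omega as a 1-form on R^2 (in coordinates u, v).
F^* omega = (v*(12*u*v + 6*u + 12*v^2 + v - 4)) du + (v*(12*u^2 + 30*u*v - 8*u + 18*v^2 - 9*v - 2)) dv

Using F^*(f dg) = (f ∘ F) d(g ∘ F), substitute each coordinate x_i by F_i(u, v) in f_i, and replace dx_i by d F_i = (∂F_i/∂u) du + (∂F_i/∂v) dv.
  For the x component: f_1(F) = v*(-3*u - 3*v + 2); d F_1 = (-v - 2) du + (-u) dv
  For the y component: f_2(F) = -3*v; d F_2 = (0) du + (1) dv
  For the z component: f_3(F) = v*(3*u + 3*v - 1); d F_3 = (3*v) du + (3*u + 6*v - 1) dv
Combining and collecting du, dv coefficients:
  coeff of du: v*(12*u*v + 6*u + 12*v^2 + v - 4)
  coeff of dv: v*(12*u^2 + 30*u*v - 8*u + 18*v^2 - 9*v - 2)
F^* omega = (v*(12*u*v + 6*u + 12*v^2 + v - 4)) du + (v*(12*u^2 + 30*u*v - 8*u + 18*v^2 - 9*v - 2)) dv.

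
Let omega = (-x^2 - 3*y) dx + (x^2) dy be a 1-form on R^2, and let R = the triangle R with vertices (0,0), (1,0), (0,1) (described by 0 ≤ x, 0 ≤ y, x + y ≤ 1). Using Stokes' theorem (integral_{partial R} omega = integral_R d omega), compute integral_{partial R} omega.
integral_(partial R) omega = 11/6

Stokes: integral_partial_R omega = integral_R d omega with d omega = (∂Q/∂x - ∂P/∂y) dx ∧ dy.
  ∂Q/∂x = 2*x
  ∂P/∂y = -3
  integrand = ∂Q/∂x - ∂P/∂y = 2*x + 3.
Integrating over R: integral_0^1 integral_0^{1-x} (2*x + 3) dy dx = 11/6.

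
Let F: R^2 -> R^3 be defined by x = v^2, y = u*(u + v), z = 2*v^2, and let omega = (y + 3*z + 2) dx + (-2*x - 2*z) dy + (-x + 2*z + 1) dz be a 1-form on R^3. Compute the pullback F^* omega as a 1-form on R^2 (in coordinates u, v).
F^* omega = (6*v^2*(-2*u - v)) du + (2*v*(u^2 - 2*u*v + 12*v^2 + 4)) dv

Using F^*(f dg) = (f ∘ F) d(g ∘ F), substitute each coordinate x_i by F_i(u, v) in f_i, and replace dx_i by d F_i = (∂F_i/∂u) du + (∂F_i/∂v) dv.
  For the x component: f_1(F) = u^2 + u*v + 6*v^2 + 2; d F_1 = (0) du + (2*v) dv
  For the y component: f_2(F) = -6*v^2; d F_2 = (2*u + v) du + (u) dv
  For the z component: f_3(F) = 3*v^2 + 1; d F_3 = (0) du + (4*v) dv
Combining and collecting du, dv coefficients:
  coeff of du: 6*v^2*(-2*u - v)
  coeff of dv: 2*v*(u^2 - 2*u*v + 12*v^2 + 4)
F^* omega = (6*v^2*(-2*u - v)) du + (2*v*(u^2 - 2*u*v + 12*v^2 + 4)) dv.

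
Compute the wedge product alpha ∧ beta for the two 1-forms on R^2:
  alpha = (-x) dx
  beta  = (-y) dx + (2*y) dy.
alpha ∧ beta = (-2*x*y) dx ∧ dy

Distribute the wedge, using dx_i ∧ dx_j = -dx_j ∧ dx_i and dx_i ∧ dx_i = 0. For each pair (i, j) with i < j, the coefficient of dx_i ∧ dx_j in alpha ∧ beta is (alpha_i * beta_j - alpha_j * beta_i). Collecting: alpha ∧ beta = (-2*x*y) dx ∧ dy.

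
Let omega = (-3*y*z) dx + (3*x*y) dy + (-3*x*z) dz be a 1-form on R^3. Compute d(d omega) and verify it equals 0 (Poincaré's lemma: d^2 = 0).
d(d omega) = 0

Step 1: d omega = sum_{i<j} (∂f_j/∂x_i - ∂f_i/∂x_j) dx_i ∧ dx_j:
  coeff of dx ∧ dy: 3*y + 3*z
  coeff of dx ∧ dz: 3*y - 3*z
  coeff of dy ∧ dz: 0
Step 2: Apply d again to each 2-form coefficient. The only possible 3-form in R^3 is dx ∧ dy ∧ dz, with coefficient
  ∂(coeff of dy∧dz)/∂x - ∂(coeff of dx∧dz)/∂y + ∂(coeff of dx∧dy)/∂z
  = ∂/∂x (0) - ∂/∂y (3*y - 3*z) + ∂/∂z (3*y + 3*z).
Each of these terms simplifies to sums of mixed partials that cancel in pairs. The result is 0 (by equality of mixed partials for smooth functions — Schwarz / Clairaut).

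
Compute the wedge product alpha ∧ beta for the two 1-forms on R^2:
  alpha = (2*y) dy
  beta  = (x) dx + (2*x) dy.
alpha ∧ beta = (-2*x*y) dx ∧ dy

Distribute the wedge, using dx_i ∧ dx_j = -dx_j ∧ dx_i and dx_i ∧ dx_i = 0. For each pair (i, j) with i < j, the coefficient of dx_i ∧ dx_j in alpha ∧ beta is (alpha_i * beta_j - alpha_j * beta_i). Collecting: alpha ∧ beta = (-2*x*y) dx ∧ dy.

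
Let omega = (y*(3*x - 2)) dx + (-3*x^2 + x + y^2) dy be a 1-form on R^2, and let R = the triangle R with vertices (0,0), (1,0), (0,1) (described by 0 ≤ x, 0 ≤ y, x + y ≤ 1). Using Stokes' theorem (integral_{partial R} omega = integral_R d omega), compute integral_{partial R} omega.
integral_(partial R) omega = 0

Stokes: integral_partial_R omega = integral_R d omega with d omega = (∂Q/∂x - ∂P/∂y) dx ∧ dy.
  ∂Q/∂x = 1 - 6*x
  ∂P/∂y = 3*x - 2
  integrand = ∂Q/∂x - ∂P/∂y = 3 - 9*x.
Integrating over R: integral_0^1 integral_0^{1-x} (3 - 9*x) dy dx = 0.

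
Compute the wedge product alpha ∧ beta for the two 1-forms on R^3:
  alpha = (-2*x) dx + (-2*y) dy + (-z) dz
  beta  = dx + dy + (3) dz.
alpha ∧ beta = (-2*x + 2*y) dx ∧ dy + (-6*x + z) dx ∧ dz + (-6*y + z) dy ∧ dz

Distribute the wedge, using dx_i ∧ dx_j = -dx_j ∧ dx_i and dx_i ∧ dx_i = 0. For each pair (i, j) with i < j, the coefficient of dx_i ∧ dx_j in alpha ∧ beta is (alpha_i * beta_j - alpha_j * beta_i). Collecting: alpha ∧ beta = (-2*x + 2*y) dx ∧ dy + (-6*x + z) dx ∧ dz + (-6*y + z) dy ∧ dz.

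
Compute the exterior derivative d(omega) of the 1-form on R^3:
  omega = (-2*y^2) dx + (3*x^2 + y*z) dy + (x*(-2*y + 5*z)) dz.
d(omega) = (6*x + 4*y) dx ∧ dy + (-2*y + 5*z) dx ∧ dz + (-2*x - y) dy ∧ dz

For a 1-form omega = sum_i f_i dx_i, the exterior derivative is
  d(omega) = sum_{i < j} (∂f_j/∂x_i - ∂f_i/∂x_j) dx_i ∧ dx_j.
  coefficient of dx ∧ dy: ∂f_2/∂x - ∂f_1/∂y = ∂(3*x^2 + y*z)/∂x - ∂(-2*y^2)/∂y = 6*x + 4*y
  coefficient of dx ∧ dz: ∂f_3/∂x - ∂f_1/∂z = ∂(x*(-2*y + 5*z))/∂x - ∂(-2*y^2)/∂z = -2*y + 5*z
  coefficient of dy ∧ dz: ∂f_3/∂y - ∂f_2/∂z = ∂(x*(-2*y + 5*z))/∂y - ∂(3*x^2 + y*z)/∂z = -2*x - y
Assembling: d(omega) = (6*x + 4*y) dx ∧ dy + (-2*y + 5*z) dx ∧ dz + (-2*x - y) dy ∧ dz.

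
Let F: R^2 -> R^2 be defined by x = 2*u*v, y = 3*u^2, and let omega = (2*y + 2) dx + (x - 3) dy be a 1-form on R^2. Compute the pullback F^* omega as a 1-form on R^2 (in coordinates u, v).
F^* omega = (24*u^2*v - 18*u + 4*v) du + (12*u^3 + 4*u) dv

Using F^*(f dg) = (f ∘ F) d(g ∘ F), substitute each coordinate x_i by F_i(u, v) in f_i, and replace dx_i by d F_i = (∂F_i/∂u) du + (∂F_i/∂v) dv.
  For the x component: f_1(F) = 6*u^2 + 2; d F_1 = (2*v) du + (2*u) dv
  For the y component: f_2(F) = 2*u*v - 3; d F_2 = (6*u) du + (0) dv
Combining and collecting du, dv coefficients:
  coeff of du: 24*u^2*v - 18*u + 4*v
  coeff of dv: 12*u^3 + 4*u
F^* omega = (24*u^2*v - 18*u + 4*v) du + (12*u^3 + 4*u) dv.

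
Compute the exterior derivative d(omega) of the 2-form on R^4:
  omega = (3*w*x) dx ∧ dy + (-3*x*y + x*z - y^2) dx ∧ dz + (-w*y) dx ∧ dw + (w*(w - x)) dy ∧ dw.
d(omega) = (3*x) dx ∧ dy ∧ dw + (3*x + 2*y) dx ∧ dy ∧ dz

For a 2-form omega = sum_{i<j} g_{ij} dx_i ∧ dx_j, the exterior derivative is
  d(omega) = sum_{i<j} d(g_{ij}) ∧ dx_i ∧ dx_j = sum_{i<j, k} (∂g_{ij}/∂x_k) dx_k ∧ dx_i ∧ dx_j.
Expand each term, using dx_k ∧ dx_i ∧ dx_j = sgn(permutation) dx_{(a)} ∧ dx_{(b)} ∧ dx_{(c)} with (a < b < c) sorted:
  d(3*w*x) includes (∂/∂w)(3*w*x) dw = (3*x) dw, which multiplied by dx ∧ dy gives (3*x) dx ∧ dy ∧ dw
  d(-3*x*y + x*z - y^2) includes (∂/∂y)(-3*x*y + x*z - y^2) dy = (-3*x - 2*y) dy, which multiplied by dx ∧ dz gives (3*x + 2*y) dx ∧ dy ∧ dz
  d(-w*y) includes (∂/∂y)(-w*y) dy = (-w) dy, which multiplied by dx ∧ dw gives (w) dx ∧ dy ∧ dw
  d(w*(w - x)) includes (∂/∂x)(w*(w - x)) dx = (-w) dx, which multiplied by dy ∧ dw gives (-w) dx ∧ dy ∧ dw
Collecting like 3-forms: d(omega) = (3*x) dx ∧ dy ∧ dw + (3*x + 2*y) dx ∧ dy ∧ dz.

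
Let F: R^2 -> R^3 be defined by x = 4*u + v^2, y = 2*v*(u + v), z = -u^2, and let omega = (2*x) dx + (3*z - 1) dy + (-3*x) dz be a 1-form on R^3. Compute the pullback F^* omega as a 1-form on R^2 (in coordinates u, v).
F^* omega = (-6*u^2*v + 24*u^2 + 6*u*v^2 + 32*u + 8*v^2 - 2*v) du + (-6*u^3 - 12*u^2*v + 16*u*v - 2*u + 4*v^3 - 4*v) dv

Using F^*(f dg) = (f ∘ F) d(g ∘ F), substitute each coordinate x_i by F_i(u, v) in f_i, and replace dx_i by d F_i = (∂F_i/∂u) du + (∂F_i/∂v) dv.
  For the x component: f_1(F) = 8*u + 2*v^2; d F_1 = (4) du + (2*v) dv
  For the y component: f_2(F) = -3*u^2 - 1; d F_2 = (2*v) du + (2*u + 4*v) dv
  For the z component: f_3(F) = -12*u - 3*v^2; d F_3 = (-2*u) du + (0) dv
Combining and collecting du, dv coefficients:
  coeff of du: -6*u^2*v + 24*u^2 + 6*u*v^2 + 32*u + 8*v^2 - 2*v
  coeff of dv: -6*u^3 - 12*u^2*v + 16*u*v - 2*u + 4*v^3 - 4*v
F^* omega = (-6*u^2*v + 24*u^2 + 6*u*v^2 + 32*u + 8*v^2 - 2*v) du + (-6*u^3 - 12*u^2*v + 16*u*v - 2*u + 4*v^3 - 4*v) dv.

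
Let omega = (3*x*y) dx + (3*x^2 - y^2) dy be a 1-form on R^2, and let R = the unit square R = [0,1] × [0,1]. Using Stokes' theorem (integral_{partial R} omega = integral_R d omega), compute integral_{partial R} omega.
integral_(partial R) omega = 3/2

Stokes: integral_partial_R omega = integral_R d omega with d omega = (∂Q/∂x - ∂P/∂y) dx ∧ dy.
  ∂Q/∂x = 6*x
  ∂P/∂y = 3*x
  integrand = ∂Q/∂x - ∂P/∂y = 3*x.
Integrating over R: integral_0^1 integral_0^1 (3*x) dx dy = 3/2.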